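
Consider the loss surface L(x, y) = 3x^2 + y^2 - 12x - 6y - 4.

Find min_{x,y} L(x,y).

-25

L(x,y) separates as P(x) + Q(y) − 4, so its minimum is min P + min Q − 4.
P'(x) = 6x - 12 vanishes at x ∈ {2}; Q'(y) = 2y - 6 vanishes at y ∈ {3}.
Local minima of P (where P''>0): P(2)=-12. Local minima of Q: Q(3)=-9.
So the global minimum of L is P(2) + Q(3) − 4 = -12 − 9 − 4 = -25, attained at (2, 3).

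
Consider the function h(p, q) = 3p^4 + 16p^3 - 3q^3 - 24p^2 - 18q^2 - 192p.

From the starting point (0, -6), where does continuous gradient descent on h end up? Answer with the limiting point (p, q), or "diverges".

(2, -4)

h is separable, so gradient descent decouples: p follows -∂h/∂p, q follows -∂h/∂q.
∂h/∂p = 12(p - 2)(p + 2)(p + 4); at p=0 this is -192, so p increases.
∂h/∂q = -9q(q + 4); at q=-6 this is -108, so q increases.
p converges to its nearest critical value 2 (a local min of the p-part); q converges to -4. The iterate converges to (2, -4).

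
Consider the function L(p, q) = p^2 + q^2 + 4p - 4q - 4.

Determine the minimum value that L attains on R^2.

L(p,q) separates as A(p) + B(q) − 4, so its minimum is min A + min B − 4.
A'(p) = 2p + 4 vanishes at p ∈ {-2}; B'(q) = 2q - 4 vanishes at q ∈ {2}.
Local minima of A (where A''>0): A(-2)=-4. Local minima of B: B(2)=-4.
So the global minimum of L is A(-2) + B(2) − 4 = -4 − 4 − 4 = -12, attained at (-2, 2).

-12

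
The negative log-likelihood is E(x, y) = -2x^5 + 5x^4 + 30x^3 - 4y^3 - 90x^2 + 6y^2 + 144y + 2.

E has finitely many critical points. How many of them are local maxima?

2

E separates as a function of x plus a function of y, so ∇E=0 decouples.
∂E/∂x = -10x(x - 3)(x - 2)(x + 3) = 0 at x ∈ {-3, 0, 2, 3}; ∂E/∂y = -12(y - 4)(y + 3) = 0 at y ∈ {-3, 4}.
The Hessian is diagonal: diag(E_xx, E_yy). Second derivatives: E_xx(-3)=900, E_xx(0)=-180, E_xx(2)=100, E_xx(3)=-180; E_yy(-3)=84, E_yy(4)=-84.
Local maxima occur where both diagonal entries negative: (0, 4), (3, 4). Count: 2.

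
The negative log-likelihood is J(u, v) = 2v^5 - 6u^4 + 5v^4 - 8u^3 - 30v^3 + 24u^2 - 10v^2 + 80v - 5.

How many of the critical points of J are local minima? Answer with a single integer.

J separates as a function of u plus a function of v, so ∇J=0 decouples.
∂J/∂u = -24u(u - 1)(u + 2) = 0 at u ∈ {-2, 0, 1}; ∂J/∂v = 10(v - 2)(v - 1)(v + 1)(v + 4) = 0 at v ∈ {-4, -1, 1, 2}.
The Hessian is diagonal: diag(J_uu, J_vv). Second derivatives: J_uu(-2)=-144, J_uu(0)=48, J_uu(1)=-72; J_vv(-4)=-900, J_vv(-1)=180, J_vv(1)=-100, J_vv(2)=180.
Local minima occur where both diagonal entries positive: (0, -1), (0, 2). Count: 2.

2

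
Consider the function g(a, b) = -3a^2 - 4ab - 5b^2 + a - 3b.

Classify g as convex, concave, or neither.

concave

g is quadratic, so its Hessian is the constant matrix H = [[-6, -4], [-4, -10]].
det(H) = 44, tr(H) = -16.
det(H) > 0 and tr(H) < 0, so H is negative definite everywhere: concave.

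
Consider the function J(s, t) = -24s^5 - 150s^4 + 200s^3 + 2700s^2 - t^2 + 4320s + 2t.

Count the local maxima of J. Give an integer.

J separates as a function of s plus a function of t, so ∇J=0 decouples.
∂J/∂s = -120(s - 3)(s + 1)(s + 3)(s + 4) = 0 at s ∈ {-4, -3, -1, 3}; ∂J/∂t = -2(t - 1) = 0 at t ∈ {1}.
The Hessian is diagonal: diag(J_ss, J_tt). Second derivatives: J_ss(-4)=2520, J_ss(-3)=-1440, J_ss(-1)=2880, J_ss(3)=-20160; J_tt(1)=-2.
Local maxima occur where both diagonal entries negative: (-3, 1), (3, 1). Count: 2.

2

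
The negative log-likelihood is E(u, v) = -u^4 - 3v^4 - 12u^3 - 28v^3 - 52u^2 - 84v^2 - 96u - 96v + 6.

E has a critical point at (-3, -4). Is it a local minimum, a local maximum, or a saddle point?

saddle point

The mixed partial ∂²E/∂u∂v is 0, so the Hessian at any point is diag(E_uu, E_vv) = diag(-4(3u^2 + 18u + 26), -12(3v^2 + 14v + 14)).
At (-3, -4): H = diag(4, -72).
The eigenvalues have opposite signs, so H is indefinite: a saddle point.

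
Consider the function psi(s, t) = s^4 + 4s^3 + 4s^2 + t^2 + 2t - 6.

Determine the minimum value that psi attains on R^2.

-7

psi(s,t) separates as P(s) + Q(t) − 6, so its minimum is min P + min Q − 6.
P'(s) = 4s(s + 1)(s + 2) vanishes at s ∈ {-2, -1, 0}; Q'(t) = 2(t + 1) vanishes at t ∈ {-1}.
Local minima of P (where P''>0): P(-2)=0, P(0)=0. Local minima of Q: Q(-1)=-1.
So the global minimum of psi is P(-2) + Q(-1) − 6 = 0 − 1 − 6 = -7, attained at (-2, -1).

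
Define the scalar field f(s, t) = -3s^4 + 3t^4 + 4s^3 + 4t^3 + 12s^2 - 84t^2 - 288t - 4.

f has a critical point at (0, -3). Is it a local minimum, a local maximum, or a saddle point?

local minimum

The mixed partial ∂²f/∂s∂t is 0, so the Hessian at any point is diag(f_ss, f_tt) = diag(12(-3s^2 + 2s + 2), 12(3t^2 + 2t - 14)).
At (0, -3): H = diag(24, 84).
Both eigenvalues are positive, so H is positive definite: a local minimum.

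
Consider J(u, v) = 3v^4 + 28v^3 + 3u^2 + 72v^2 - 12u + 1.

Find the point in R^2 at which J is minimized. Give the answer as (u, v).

J(u,v) separates as P(u) + Q(v) + 1, so its minimum is min P + min Q + 1.
P'(u) = 6u - 12 vanishes at u ∈ {2}; Q'(v) = 12v(v + 3)(v + 4) vanishes at v ∈ {-4, -3, 0}.
Local minima of P (where P''>0): P(2)=-12. Local minima of Q: Q(-4)=128, Q(0)=0.
So the global minimum of J is P(2) + Q(0) + 1 = -12 + 0 + 1 = -11, attained at (2, 0).

(2, 0)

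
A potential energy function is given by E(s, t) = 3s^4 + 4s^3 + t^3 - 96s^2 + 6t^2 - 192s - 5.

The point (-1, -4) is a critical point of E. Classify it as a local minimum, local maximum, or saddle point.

The mixed partial ∂²E/∂s∂t is 0, so the Hessian at any point is diag(E_ss, E_tt) = diag(12(3s^2 + 2s - 16), 6(t + 2)).
At (-1, -4): H = diag(-180, -12).
Both eigenvalues are negative, so H is negative definite: a local maximum.

local maximum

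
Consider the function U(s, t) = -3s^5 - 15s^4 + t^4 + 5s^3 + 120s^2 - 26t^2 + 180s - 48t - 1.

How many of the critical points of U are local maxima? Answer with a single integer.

U separates as a function of s plus a function of t, so ∇U=0 decouples.
∂U/∂s = -15(s - 2)(s + 1)(s + 2)(s + 3) = 0 at s ∈ {-3, -2, -1, 2}; ∂U/∂t = 4(t - 4)(t + 1)(t + 3) = 0 at t ∈ {-3, -1, 4}.
The Hessian is diagonal: diag(U_ss, U_tt). Second derivatives: U_ss(-3)=150, U_ss(-2)=-60, U_ss(-1)=90, U_ss(2)=-900; U_tt(-3)=56, U_tt(-1)=-40, U_tt(4)=140.
Local maxima occur where both diagonal entries negative: (-2, -1), (2, -1). Count: 2.

2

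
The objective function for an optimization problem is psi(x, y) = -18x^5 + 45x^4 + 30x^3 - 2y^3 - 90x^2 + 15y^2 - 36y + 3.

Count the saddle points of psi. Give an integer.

4

psi separates as a function of x plus a function of y, so ∇psi=0 decouples.
∂psi/∂x = -90x(x - 2)(x - 1)(x + 1) = 0 at x ∈ {-1, 0, 1, 2}; ∂psi/∂y = -6(y - 3)(y - 2) = 0 at y ∈ {2, 3}.
The Hessian is diagonal: diag(psi_xx, psi_yy). Second derivatives: psi_xx(-1)=540, psi_xx(0)=-180, psi_xx(1)=180, psi_xx(2)=-540; psi_yy(2)=6, psi_yy(3)=-6.
Saddle points occur where the two diagonal entries have opposite signs: (-1, 3), (0, 2), (1, 3), (2, 2). Count: 4.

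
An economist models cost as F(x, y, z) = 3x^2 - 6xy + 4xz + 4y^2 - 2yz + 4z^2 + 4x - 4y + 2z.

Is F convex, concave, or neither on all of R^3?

convex

F is quadratic, so its Hessian is the constant matrix H = [[6, -6, 4], [-6, 8, -2], [4, -2, 8]].
Leading principal minors: 6, 12, 40.
All positive ⇒ H ≻ 0 ⇒ convex.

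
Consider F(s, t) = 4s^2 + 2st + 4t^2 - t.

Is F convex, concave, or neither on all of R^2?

convex

F is quadratic, so its Hessian is the constant matrix H = [[8, 2], [2, 8]].
det(H) = 60, tr(H) = 16.
det(H) > 0 and tr(H) > 0, so H is positive definite everywhere: convex.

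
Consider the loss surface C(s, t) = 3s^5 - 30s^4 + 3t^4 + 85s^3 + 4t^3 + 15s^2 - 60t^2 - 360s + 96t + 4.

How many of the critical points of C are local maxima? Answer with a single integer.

C separates as a function of s plus a function of t, so ∇C=0 decouples.
∂C/∂s = 15(s - 4)(s - 3)(s - 2)(s + 1) = 0 at s ∈ {-1, 2, 3, 4}; ∂C/∂t = 12(t - 2)(t - 1)(t + 4) = 0 at t ∈ {-4, 1, 2}.
The Hessian is diagonal: diag(C_ss, C_tt). Second derivatives: C_ss(-1)=-900, C_ss(2)=90, C_ss(3)=-60, C_ss(4)=150; C_tt(-4)=360, C_tt(1)=-60, C_tt(2)=72.
Local maxima occur where both diagonal entries negative: (-1, 1), (3, 1). Count: 2.

2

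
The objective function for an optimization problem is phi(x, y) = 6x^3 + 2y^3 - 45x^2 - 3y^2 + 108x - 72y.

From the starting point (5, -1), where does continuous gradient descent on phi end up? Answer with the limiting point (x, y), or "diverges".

phi is separable, so gradient descent decouples: x follows -∂phi/∂x, y follows -∂phi/∂y.
∂phi/∂x = 18(x - 3)(x - 2); at x=5 this is 108, so x decreases.
∂phi/∂y = 6(y - 4)(y + 3); at y=-1 this is -60, so y increases.
x converges to its nearest critical value 3 (a local min of the x-part); y converges to 4. The iterate converges to (3, 4).

(3, 4)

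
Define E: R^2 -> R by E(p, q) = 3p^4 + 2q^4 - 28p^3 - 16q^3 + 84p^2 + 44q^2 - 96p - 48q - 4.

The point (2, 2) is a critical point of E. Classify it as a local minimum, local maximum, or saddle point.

local maximum

The mixed partial ∂²E/∂p∂q is 0, so the Hessian at any point is diag(E_pp, E_qq) = diag(12(3p^2 - 14p + 14), 8(3q^2 - 12q + 11)).
At (2, 2): H = diag(-24, -8).
Both eigenvalues are negative, so H is negative definite: a local maximum.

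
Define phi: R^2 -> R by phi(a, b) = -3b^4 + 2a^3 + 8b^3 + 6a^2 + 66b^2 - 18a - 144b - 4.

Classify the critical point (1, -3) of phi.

The mixed partial ∂²phi/∂a∂b is 0, so the Hessian at any point is diag(phi_aa, phi_bb) = diag(12(a + 1), 12(-3b^2 + 4b + 11)).
At (1, -3): H = diag(24, -336).
The eigenvalues have opposite signs, so H is indefinite: a saddle point.

saddle point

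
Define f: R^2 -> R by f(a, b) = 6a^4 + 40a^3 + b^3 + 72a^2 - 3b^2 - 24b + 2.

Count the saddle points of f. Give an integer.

3

f separates as a function of a plus a function of b, so ∇f=0 decouples.
∂f/∂a = 24a(a + 2)(a + 3) = 0 at a ∈ {-3, -2, 0}; ∂f/∂b = 3(b - 4)(b + 2) = 0 at b ∈ {-2, 4}.
The Hessian is diagonal: diag(f_aa, f_bb). Second derivatives: f_aa(-3)=72, f_aa(-2)=-48, f_aa(0)=144; f_bb(-2)=-18, f_bb(4)=18.
Saddle points occur where the two diagonal entries have opposite signs: (-3, -2), (-2, 4), (0, -2). Count: 3.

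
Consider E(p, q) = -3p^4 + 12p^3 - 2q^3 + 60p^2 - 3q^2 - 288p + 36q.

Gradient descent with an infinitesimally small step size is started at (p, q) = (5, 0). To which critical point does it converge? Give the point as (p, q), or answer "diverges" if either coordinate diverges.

diverges

E is separable, so gradient descent decouples: p follows -∂E/∂p, q follows -∂E/∂q.
∂E/∂p = -12(p - 4)(p - 2)(p + 3); at p=5 this is -288, so p increases.
∂E/∂q = -6(q - 2)(q + 3); at q=0 this is 36, so q decreases.
The p-coordinate has no critical point in that direction and runs off to infinity.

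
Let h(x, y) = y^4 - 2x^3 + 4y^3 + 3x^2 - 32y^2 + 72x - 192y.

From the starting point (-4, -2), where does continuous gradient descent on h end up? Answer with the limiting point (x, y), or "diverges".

h is separable, so gradient descent decouples: x follows -∂h/∂x, y follows -∂h/∂y.
∂h/∂x = -6(x - 4)(x + 3); at x=-4 this is -48, so x increases.
∂h/∂y = 4(y - 4)(y + 3)(y + 4); at y=-2 this is -48, so y increases.
x converges to its nearest critical value -3 (a local min of the x-part); y converges to 4. The iterate converges to (-3, 4).

(-3, 4)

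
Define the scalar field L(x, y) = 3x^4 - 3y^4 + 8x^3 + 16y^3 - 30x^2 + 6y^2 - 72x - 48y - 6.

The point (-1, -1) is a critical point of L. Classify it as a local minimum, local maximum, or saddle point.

The mixed partial ∂²L/∂x∂y is 0, so the Hessian at any point is diag(L_xx, L_yy) = diag(12(3x^2 + 4x - 5), 12(-3y^2 + 8y + 1)).
At (-1, -1): H = diag(-72, -120).
Both eigenvalues are negative, so H is negative definite: a local maximum.

local maximum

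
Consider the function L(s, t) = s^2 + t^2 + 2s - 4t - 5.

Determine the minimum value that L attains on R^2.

-10

L(s,t) separates as P(s) + Q(t) − 5, so its minimum is min P + min Q − 5.
P'(s) = 2s + 2 vanishes at s ∈ {-1}; Q'(t) = 2(t - 2) vanishes at t ∈ {2}.
Local minima of P (where P''>0): P(-1)=-1. Local minima of Q: Q(2)=-4.
So the global minimum of L is P(-1) + Q(2) − 5 = -1 − 4 − 5 = -10, attained at (-1, 2).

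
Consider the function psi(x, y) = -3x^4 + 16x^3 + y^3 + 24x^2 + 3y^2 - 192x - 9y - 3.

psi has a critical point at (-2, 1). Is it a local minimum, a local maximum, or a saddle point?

The mixed partial ∂²psi/∂x∂y is 0, so the Hessian at any point is diag(psi_xx, psi_yy) = diag(12(-3x^2 + 8x + 4), 6(y + 1)).
At (-2, 1): H = diag(-288, 12).
The eigenvalues have opposite signs, so H is indefinite: a saddle point.

saddle point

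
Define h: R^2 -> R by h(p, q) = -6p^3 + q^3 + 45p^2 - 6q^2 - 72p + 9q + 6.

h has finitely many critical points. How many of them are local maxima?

1

h separates as a function of p plus a function of q, so ∇h=0 decouples.
∂h/∂p = -18(p - 4)(p - 1) = 0 at p ∈ {1, 4}; ∂h/∂q = 3(q - 3)(q - 1) = 0 at q ∈ {1, 3}.
The Hessian is diagonal: diag(h_pp, h_qq). Second derivatives: h_pp(1)=54, h_pp(4)=-54; h_qq(1)=-6, h_qq(3)=6.
Local maxima occur where both diagonal entries negative: (4, 1). Count: 1.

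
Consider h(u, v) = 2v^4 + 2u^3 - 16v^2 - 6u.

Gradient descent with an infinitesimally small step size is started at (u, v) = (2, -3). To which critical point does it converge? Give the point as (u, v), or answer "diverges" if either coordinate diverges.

(1, -2)

h is separable, so gradient descent decouples: u follows -∂h/∂u, v follows -∂h/∂v.
∂h/∂u = 6(u - 1)(u + 1); at u=2 this is 18, so u decreases.
∂h/∂v = 8v(v - 2)(v + 2); at v=-3 this is -120, so v increases.
u converges to its nearest critical value 1 (a local min of the u-part); v converges to -2. The iterate converges to (1, -2).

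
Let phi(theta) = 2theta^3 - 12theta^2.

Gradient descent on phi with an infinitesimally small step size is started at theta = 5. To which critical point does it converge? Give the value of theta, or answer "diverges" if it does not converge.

phi'(theta) = 6theta(theta - 4), so phi'(5) = 30.
Gradient descent moves in the -phi' direction, i.e. theta is decreasing.
The nearest critical point in that direction is theta = 4, where phi'' = 24 > 0 (a local minimum). The iterate converges there.

4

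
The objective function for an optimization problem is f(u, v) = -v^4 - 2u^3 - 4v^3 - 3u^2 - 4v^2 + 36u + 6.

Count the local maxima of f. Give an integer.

2

f separates as a function of u plus a function of v, so ∇f=0 decouples.
∂f/∂u = -6(u - 2)(u + 3) = 0 at u ∈ {-3, 2}; ∂f/∂v = -4v(v + 1)(v + 2) = 0 at v ∈ {-2, -1, 0}.
The Hessian is diagonal: diag(f_uu, f_vv). Second derivatives: f_uu(-3)=30, f_uu(2)=-30; f_vv(-2)=-8, f_vv(-1)=4, f_vv(0)=-8.
Local maxima occur where both diagonal entries negative: (2, -2), (2, 0). Count: 2.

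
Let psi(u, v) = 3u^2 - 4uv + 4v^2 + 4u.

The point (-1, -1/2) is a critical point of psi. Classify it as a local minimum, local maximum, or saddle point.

The Hessian of psi is constant: H = [[6, -4], [-4, 8]].
det(H) = 6·8 − (-4)² = 32.
det(H) > 0 and tr(H) = 14 > 0, so H is positive definite and the point is a local minimum.

local minimum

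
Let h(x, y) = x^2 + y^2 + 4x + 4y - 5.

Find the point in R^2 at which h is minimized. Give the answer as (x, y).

(-2, -2)

h(x,y) separates as P(x) + Q(y) − 5, so its minimum is min P + min Q − 5.
P'(x) = 2x + 4 vanishes at x ∈ {-2}; Q'(y) = 2y + 4 vanishes at y ∈ {-2}.
Local minima of P (where P''>0): P(-2)=-4. Local minima of Q: Q(-2)=-4.
So the global minimum of h is P(-2) + Q(-2) − 5 = -4 − 4 − 5 = -13, attained at (-2, -2).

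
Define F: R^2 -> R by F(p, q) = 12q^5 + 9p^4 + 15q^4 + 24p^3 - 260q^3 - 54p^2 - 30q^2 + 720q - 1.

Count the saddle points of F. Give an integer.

F separates as a function of p plus a function of q, so ∇F=0 decouples.
∂F/∂p = 36p(p - 1)(p + 3) = 0 at p ∈ {-3, 0, 1}; ∂F/∂q = 60(q - 3)(q - 1)(q + 1)(q + 4) = 0 at q ∈ {-4, -1, 1, 3}.
The Hessian is diagonal: diag(F_pp, F_qq). Second derivatives: F_pp(-3)=432, F_pp(0)=-108, F_pp(1)=144; F_qq(-4)=-6300, F_qq(-1)=1440, F_qq(1)=-1200, F_qq(3)=3360.
Saddle points occur where the two diagonal entries have opposite signs: (-3, -4), (-3, 1), (0, -1), (0, 3), (1, -4), (1, 1). Count: 6.

6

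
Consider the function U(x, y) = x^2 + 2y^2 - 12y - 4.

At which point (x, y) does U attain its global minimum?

U(x,y) separates as P(x) + Q(y) − 4, so its minimum is min P + min Q − 4.
P'(x) = 2x vanishes at x ∈ {0}; Q'(y) = 4y - 12 vanishes at y ∈ {3}.
Local minima of P (where P''>0): P(0)=0. Local minima of Q: Q(3)=-18.
So the global minimum of U is P(0) + Q(3) − 4 = 0 − 18 − 4 = -22, attained at (0, 3).

(0, 3)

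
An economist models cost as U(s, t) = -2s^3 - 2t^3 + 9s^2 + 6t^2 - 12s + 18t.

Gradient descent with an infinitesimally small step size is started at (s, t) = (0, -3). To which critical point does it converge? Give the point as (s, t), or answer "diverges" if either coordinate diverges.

(1, -1)

U is separable, so gradient descent decouples: s follows -∂U/∂s, t follows -∂U/∂t.
∂U/∂s = -6(s - 2)(s - 1); at s=0 this is -12, so s increases.
∂U/∂t = -6(t - 3)(t + 1); at t=-3 this is -72, so t increases.
s converges to its nearest critical value 1 (a local min of the s-part); t converges to -1. The iterate converges to (1, -1).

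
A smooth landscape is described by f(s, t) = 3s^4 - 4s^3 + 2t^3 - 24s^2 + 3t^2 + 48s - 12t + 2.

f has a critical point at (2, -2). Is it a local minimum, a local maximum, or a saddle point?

saddle point

The mixed partial ∂²f/∂s∂t is 0, so the Hessian at any point is diag(f_ss, f_tt) = diag(12(3s^2 - 2s - 4), 6(2t + 1)).
At (2, -2): H = diag(48, -18).
The eigenvalues have opposite signs, so H is indefinite: a saddle point.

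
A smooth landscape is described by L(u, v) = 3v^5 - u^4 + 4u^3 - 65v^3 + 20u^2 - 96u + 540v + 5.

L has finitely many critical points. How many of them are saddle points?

L separates as a function of u plus a function of v, so ∇L=0 decouples.
∂L/∂u = -4(u - 4)(u - 2)(u + 3) = 0 at u ∈ {-3, 2, 4}; ∂L/∂v = 15(v - 3)(v - 2)(v + 2)(v + 3) = 0 at v ∈ {-3, -2, 2, 3}.
The Hessian is diagonal: diag(L_uu, L_vv). Second derivatives: L_uu(-3)=-140, L_uu(2)=40, L_uu(4)=-56; L_vv(-3)=-450, L_vv(-2)=300, L_vv(2)=-300, L_vv(3)=450.
Saddle points occur where the two diagonal entries have opposite signs: (-3, -2), (-3, 3), (2, -3), (2, 2), (4, -2), (4, 3). Count: 6.

6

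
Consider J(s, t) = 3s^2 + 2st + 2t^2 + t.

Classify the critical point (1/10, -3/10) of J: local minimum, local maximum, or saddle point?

local minimum

The Hessian of J is constant: H = [[6, 2], [2, 4]].
det(H) = 6·4 − 2² = 20.
det(H) > 0 and tr(H) = 10 > 0, so H is positive definite and the point is a local minimum.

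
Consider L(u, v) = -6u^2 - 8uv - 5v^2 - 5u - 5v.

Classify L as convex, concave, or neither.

concave

L is quadratic, so its Hessian is the constant matrix H = [[-12, -8], [-8, -10]].
det(H) = 56, tr(H) = -22.
det(H) > 0 and tr(H) < 0, so H is negative definite everywhere: concave.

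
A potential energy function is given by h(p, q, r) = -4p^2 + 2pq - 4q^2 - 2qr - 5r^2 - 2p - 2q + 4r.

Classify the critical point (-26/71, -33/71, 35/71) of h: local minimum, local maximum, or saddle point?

local maximum

The Hessian is constant: H = [[-8, 2, 0], [2, -8, -2], [0, -2, -10]].
Leading principal minors: Δ₁ = -8, Δ₂ = 60, Δ₃ = -568.
The minors alternate sign starting negative (−, +, −), so H is negative definite: a local maximum.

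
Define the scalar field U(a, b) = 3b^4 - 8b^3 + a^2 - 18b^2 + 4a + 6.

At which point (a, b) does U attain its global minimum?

U(a,b) separates as P(a) + Q(b) + 6, so its minimum is min P + min Q + 6.
P'(a) = 2a + 4 vanishes at a ∈ {-2}; Q'(b) = 12b(b - 3)(b + 1) vanishes at b ∈ {-1, 0, 3}.
Local minima of P (where P''>0): P(-2)=-4. Local minima of Q: Q(-1)=-7, Q(3)=-135.
So the global minimum of U is P(-2) + Q(3) + 6 = -4 − 135 + 6 = -133, attained at (-2, 3).

(-2, 3)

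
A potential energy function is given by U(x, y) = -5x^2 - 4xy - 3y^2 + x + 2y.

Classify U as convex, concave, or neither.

concave

U is quadratic, so its Hessian is the constant matrix H = [[-10, -4], [-4, -6]].
det(H) = 44, tr(H) = -16.
det(H) > 0 and tr(H) < 0, so H is negative definite everywhere: concave.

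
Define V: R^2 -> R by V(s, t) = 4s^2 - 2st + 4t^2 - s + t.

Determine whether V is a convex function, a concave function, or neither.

V is quadratic, so its Hessian is the constant matrix H = [[8, -2], [-2, 8]].
det(H) = 60, tr(H) = 16.
det(H) > 0 and tr(H) > 0, so H is positive definite everywhere: convex.

convex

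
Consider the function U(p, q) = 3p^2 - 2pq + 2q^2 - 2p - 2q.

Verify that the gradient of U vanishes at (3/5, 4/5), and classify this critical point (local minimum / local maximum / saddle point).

∇U = (6p - 2q - 2, -2p + 4q - 2); substituting (3/5, 4/5) gives ∇U = (0, 0), so (3/5, 4/5) is indeed a critical point.
The Hessian of U is constant: H = [[6, -2], [-2, 4]].
det(H) = 6·4 − (-2)² = 20.
det(H) > 0 and tr(H) = 10 > 0, so H is positive definite and the point is a local minimum.

local minimum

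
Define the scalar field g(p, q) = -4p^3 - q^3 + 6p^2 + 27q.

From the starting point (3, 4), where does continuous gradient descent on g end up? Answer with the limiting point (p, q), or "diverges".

g is separable, so gradient descent decouples: p follows -∂g/∂p, q follows -∂g/∂q.
∂g/∂p = -12p(p - 1); at p=3 this is -72, so p increases.
∂g/∂q = -3(q - 3)(q + 3); at q=4 this is -21, so q increases.
The p-coordinate has no critical point in that direction and runs off to infinity.

diverges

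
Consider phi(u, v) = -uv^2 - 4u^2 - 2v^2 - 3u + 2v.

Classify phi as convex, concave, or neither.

The term -uv^2 is cubic, so the Hessian is not constant.
∂²phi/∂v² = -2u - 4, which takes both signs as u varies (negative for sufficiently large u). A diagonal entry of the Hessian changing sign means the Hessian is neither positive- nor negative-semidefinite on all of R^2.

neither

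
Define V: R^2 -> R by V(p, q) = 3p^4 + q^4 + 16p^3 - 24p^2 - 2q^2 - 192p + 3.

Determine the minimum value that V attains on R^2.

V(p,q) separates as A(p) + B(q) + 3, so its minimum is min A + min B + 3.
A'(p) = 12(p - 2)(p + 2)(p + 4) vanishes at p ∈ {-4, -2, 2}; B'(q) = 4q(q - 1)(q + 1) vanishes at q ∈ {-1, 0, 1}.
Local minima of A (where A''>0): A(-4)=128, A(2)=-304. Local minima of B: B(-1)=-1, B(1)=-1.
So the global minimum of V is A(2) + B(-1) + 3 = -304 − 1 + 3 = -302, attained at (2, -1).

-302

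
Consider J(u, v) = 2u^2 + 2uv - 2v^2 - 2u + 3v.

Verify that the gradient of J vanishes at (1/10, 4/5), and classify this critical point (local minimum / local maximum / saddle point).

∇J = (4u + 2v - 2, 2u - 4v + 3); substituting (1/10, 4/5) gives ∇J = (0, 0), so (1/10, 4/5) is indeed a critical point.
The Hessian of J is constant: H = [[4, 2], [2, -4]].
det(H) = 4·(-4) − 2² = -20.
Since det(H) < 0, H is indefinite and the critical point is a saddle point.

saddle point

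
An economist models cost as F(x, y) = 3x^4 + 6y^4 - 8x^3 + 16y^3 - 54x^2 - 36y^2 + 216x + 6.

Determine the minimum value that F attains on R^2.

-939

F(x,y) separates as P(x) + Q(y) + 6, so its minimum is min P + min Q + 6.
P'(x) = 12(x - 3)(x - 2)(x + 3) vanishes at x ∈ {-3, 2, 3}; Q'(y) = 24y(y - 1)(y + 3) vanishes at y ∈ {-3, 0, 1}.
Local minima of P (where P''>0): P(-3)=-675, P(3)=189. Local minima of Q: Q(-3)=-270, Q(1)=-14.
So the global minimum of F is P(-3) + Q(-3) + 6 = -675 − 270 + 6 = -939, attained at (-3, -3).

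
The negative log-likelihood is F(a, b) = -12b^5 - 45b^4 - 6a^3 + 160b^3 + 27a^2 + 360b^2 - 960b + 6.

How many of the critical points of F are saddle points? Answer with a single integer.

4

F separates as a function of a plus a function of b, so ∇F=0 decouples.
∂F/∂a = -18a(a - 3) = 0 at a ∈ {0, 3}; ∂F/∂b = -60(b - 2)(b - 1)(b + 2)(b + 4) = 0 at b ∈ {-4, -2, 1, 2}.
The Hessian is diagonal: diag(F_aa, F_bb). Second derivatives: F_aa(0)=54, F_aa(3)=-54; F_bb(-4)=3600, F_bb(-2)=-1440, F_bb(1)=900, F_bb(2)=-1440.
Saddle points occur where the two diagonal entries have opposite signs: (0, -2), (0, 2), (3, -4), (3, 1). Count: 4.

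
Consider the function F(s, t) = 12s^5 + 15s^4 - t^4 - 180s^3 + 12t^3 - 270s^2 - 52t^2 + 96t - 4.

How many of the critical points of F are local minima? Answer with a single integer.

F separates as a function of s plus a function of t, so ∇F=0 decouples.
∂F/∂s = 60s(s - 3)(s + 1)(s + 3) = 0 at s ∈ {-3, -1, 0, 3}; ∂F/∂t = -4(t - 4)(t - 3)(t - 2) = 0 at t ∈ {2, 3, 4}.
The Hessian is diagonal: diag(F_ss, F_tt). Second derivatives: F_ss(-3)=-2160, F_ss(-1)=480, F_ss(0)=-540, F_ss(3)=4320; F_tt(2)=-8, F_tt(3)=4, F_tt(4)=-8.
Local minima occur where both diagonal entries positive: (-1, 3), (3, 3). Count: 2.

2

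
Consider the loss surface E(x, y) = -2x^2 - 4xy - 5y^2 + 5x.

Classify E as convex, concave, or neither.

E is quadratic, so its Hessian is the constant matrix H = [[-4, -4], [-4, -10]].
det(H) = 24, tr(H) = -14.
det(H) > 0 and tr(H) < 0, so H is negative definite everywhere: concave.

concave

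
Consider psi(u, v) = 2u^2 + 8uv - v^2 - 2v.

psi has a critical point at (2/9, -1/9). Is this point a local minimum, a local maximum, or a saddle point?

saddle point

The Hessian of psi is constant: H = [[4, 8], [8, -2]].
det(H) = 4·(-2) − 8² = -72.
Since det(H) < 0, H is indefinite and the critical point is a saddle point.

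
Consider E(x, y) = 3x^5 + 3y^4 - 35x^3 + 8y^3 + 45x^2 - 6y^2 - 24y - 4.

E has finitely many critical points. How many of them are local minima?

4

E separates as a function of x plus a function of y, so ∇E=0 decouples.
∂E/∂x = 15x(x - 2)(x - 1)(x + 3) = 0 at x ∈ {-3, 0, 1, 2}; ∂E/∂y = 12(y - 1)(y + 1)(y + 2) = 0 at y ∈ {-2, -1, 1}.
The Hessian is diagonal: diag(E_xx, E_yy). Second derivatives: E_xx(-3)=-900, E_xx(0)=90, E_xx(1)=-60, E_xx(2)=150; E_yy(-2)=36, E_yy(-1)=-24, E_yy(1)=72.
Local minima occur where both diagonal entries positive: (0, -2), (0, 1), (2, -2), (2, 1). Count: 4.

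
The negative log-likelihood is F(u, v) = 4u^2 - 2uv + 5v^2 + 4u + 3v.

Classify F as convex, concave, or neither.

F is quadratic, so its Hessian is the constant matrix H = [[8, -2], [-2, 10]].
det(H) = 76, tr(H) = 18.
det(H) > 0 and tr(H) > 0, so H is positive definite everywhere: convex.

convex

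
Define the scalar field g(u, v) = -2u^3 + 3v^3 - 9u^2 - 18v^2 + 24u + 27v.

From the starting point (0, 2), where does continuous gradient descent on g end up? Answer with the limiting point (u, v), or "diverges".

g is separable, so gradient descent decouples: u follows -∂g/∂u, v follows -∂g/∂v.
∂g/∂u = -6(u - 1)(u + 4); at u=0 this is 24, so u decreases.
∂g/∂v = 9(v - 3)(v - 1); at v=2 this is -9, so v increases.
u converges to its nearest critical value -4 (a local min of the u-part); v converges to 3. The iterate converges to (-4, 3).

(-4, 3)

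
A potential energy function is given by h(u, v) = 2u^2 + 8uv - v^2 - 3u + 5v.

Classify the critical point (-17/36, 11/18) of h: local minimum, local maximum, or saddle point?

The Hessian of h is constant: H = [[4, 8], [8, -2]].
det(H) = 4·(-2) − 8² = -72.
Since det(H) < 0, H is indefinite and the critical point is a saddle point.

saddle point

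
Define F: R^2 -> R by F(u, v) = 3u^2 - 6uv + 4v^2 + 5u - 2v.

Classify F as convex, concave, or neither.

convex

F is quadratic, so its Hessian is the constant matrix H = [[6, -6], [-6, 8]].
det(H) = 12, tr(H) = 14.
det(H) > 0 and tr(H) > 0, so H is positive definite everywhere: convex.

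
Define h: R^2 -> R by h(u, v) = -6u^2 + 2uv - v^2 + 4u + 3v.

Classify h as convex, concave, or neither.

h is quadratic, so its Hessian is the constant matrix H = [[-12, 2], [2, -2]].
det(H) = 20, tr(H) = -14.
det(H) > 0 and tr(H) < 0, so H is negative definite everywhere: concave.

concave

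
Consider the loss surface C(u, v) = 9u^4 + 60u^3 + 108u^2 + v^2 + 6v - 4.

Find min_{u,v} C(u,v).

-13

C(u,v) separates as P(u) + Q(v) − 4, so its minimum is min P + min Q − 4.
P'(u) = 36u(u + 2)(u + 3) vanishes at u ∈ {-3, -2, 0}; Q'(v) = 2v + 6 vanishes at v ∈ {-3}.
Local minima of P (where P''>0): P(-3)=81, P(0)=0. Local minima of Q: Q(-3)=-9.
So the global minimum of C is P(0) + Q(-3) − 4 = 0 − 9 − 4 = -13, attained at (0, -3).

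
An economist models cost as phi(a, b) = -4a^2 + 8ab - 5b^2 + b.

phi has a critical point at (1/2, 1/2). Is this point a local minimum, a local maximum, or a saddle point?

local maximum

The Hessian of phi is constant: H = [[-8, 8], [8, -10]].
det(H) = (-8)·(-10) − 8² = 16.
det(H) > 0 and tr(H) = -18 < 0, so H is negative definite and the point is a local maximum.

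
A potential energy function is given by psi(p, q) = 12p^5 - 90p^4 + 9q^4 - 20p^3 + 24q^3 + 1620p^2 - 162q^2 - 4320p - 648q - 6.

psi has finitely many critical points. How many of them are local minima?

psi separates as a function of p plus a function of q, so ∇psi=0 decouples.
∂psi/∂p = 60(p - 4)(p - 3)(p - 2)(p + 3) = 0 at p ∈ {-3, 2, 3, 4}; ∂psi/∂q = 36(q - 3)(q + 2)(q + 3) = 0 at q ∈ {-3, -2, 3}.
The Hessian is diagonal: diag(psi_pp, psi_qq). Second derivatives: psi_pp(-3)=-12600, psi_pp(2)=600, psi_pp(3)=-360, psi_pp(4)=840; psi_qq(-3)=216, psi_qq(-2)=-180, psi_qq(3)=1080.
Local minima occur where both diagonal entries positive: (2, -3), (2, 3), (4, -3), (4, 3). Count: 4.

4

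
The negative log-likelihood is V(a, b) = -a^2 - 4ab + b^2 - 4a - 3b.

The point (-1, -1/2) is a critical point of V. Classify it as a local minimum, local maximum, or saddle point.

The Hessian of V is constant: H = [[-2, -4], [-4, 2]].
det(H) = (-2)·2 − (-4)² = -20.
Since det(H) < 0, H is indefinite and the critical point is a saddle point.

saddle point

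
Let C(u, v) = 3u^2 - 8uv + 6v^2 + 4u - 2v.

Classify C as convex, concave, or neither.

convex

C is quadratic, so its Hessian is the constant matrix H = [[6, -8], [-8, 12]].
det(H) = 8, tr(H) = 18.
det(H) > 0 and tr(H) > 0, so H is positive definite everywhere: convex.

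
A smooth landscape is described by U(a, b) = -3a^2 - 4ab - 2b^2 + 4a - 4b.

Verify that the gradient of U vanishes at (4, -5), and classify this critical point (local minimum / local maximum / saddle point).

local maximum

∇U = (-6a - 4b + 4, -4a - 4b - 4); substituting (4, -5) gives ∇U = (0, 0), so (4, -5) is indeed a critical point.
The Hessian of U is constant: H = [[-6, -4], [-4, -4]].
det(H) = (-6)·(-4) − (-4)² = 8.
det(H) > 0 and tr(H) = -10 < 0, so H is negative definite and the point is a local maximum.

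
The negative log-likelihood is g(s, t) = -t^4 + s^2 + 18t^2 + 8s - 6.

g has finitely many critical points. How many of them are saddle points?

g separates as a function of s plus a function of t, so ∇g=0 decouples.
∂g/∂s = 2(s + 4) = 0 at s ∈ {-4}; ∂g/∂t = -4t(t - 3)(t + 3) = 0 at t ∈ {-3, 0, 3}.
The Hessian is diagonal: diag(g_ss, g_tt). Second derivatives: g_ss(-4)=2; g_tt(-3)=-72, g_tt(0)=36, g_tt(3)=-72.
Saddle points occur where the two diagonal entries have opposite signs: (-4, -3), (-4, 3). Count: 2.

2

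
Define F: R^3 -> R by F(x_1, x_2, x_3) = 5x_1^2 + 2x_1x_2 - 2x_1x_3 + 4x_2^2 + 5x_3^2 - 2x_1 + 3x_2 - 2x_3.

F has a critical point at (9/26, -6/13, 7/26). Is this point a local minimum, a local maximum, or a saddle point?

The Hessian is constant: H = [[10, 2, -2], [2, 8, 0], [-2, 0, 10]].
Leading principal minors: Δ₁ = 10, Δ₂ = 76, Δ₃ = 728.
All leading minors are positive, so H is positive definite: a local minimum.

local minimum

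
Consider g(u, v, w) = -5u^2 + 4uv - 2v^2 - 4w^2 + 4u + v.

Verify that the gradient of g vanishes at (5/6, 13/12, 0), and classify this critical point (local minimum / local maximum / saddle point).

∇g = (-10u + 4v + 4, 4u - 4v + 1, -8w); substituting (5/6, 13/12, 0) gives ∇g = (0, 0, 0), so (5/6, 13/12, 0) is indeed a critical point.
The Hessian is constant: H = [[-10, 4, 0], [4, -4, 0], [0, 0, -8]].
Leading principal minors: Δ₁ = -10, Δ₂ = 24, Δ₃ = -192.
The minors alternate sign starting negative (−, +, −), so H is negative definite: a local maximum.

local maximum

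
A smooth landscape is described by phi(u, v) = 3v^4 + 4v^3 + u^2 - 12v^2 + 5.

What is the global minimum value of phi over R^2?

phi(u,v) separates as P(u) + Q(v) + 5, so its minimum is min P + min Q + 5.
P'(u) = 2u vanishes at u ∈ {0}; Q'(v) = 12v(v - 1)(v + 2) vanishes at v ∈ {-2, 0, 1}.
Local minima of P (where P''>0): P(0)=0. Local minima of Q: Q(-2)=-32, Q(1)=-5.
So the global minimum of phi is P(0) + Q(-2) + 5 = 0 − 32 + 5 = -27, attained at (0, -2).

-27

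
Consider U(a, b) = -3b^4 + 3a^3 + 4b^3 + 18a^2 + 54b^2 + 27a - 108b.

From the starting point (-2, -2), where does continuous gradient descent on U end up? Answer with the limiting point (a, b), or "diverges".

(-1, 1)

U is separable, so gradient descent decouples: a follows -∂U/∂a, b follows -∂U/∂b.
∂U/∂a = 9(a + 1)(a + 3); at a=-2 this is -9, so a increases.
∂U/∂b = -12(b - 3)(b - 1)(b + 3); at b=-2 this is -180, so b increases.
a converges to its nearest critical value -1 (a local min of the a-part); b converges to 1. The iterate converges to (-1, 1).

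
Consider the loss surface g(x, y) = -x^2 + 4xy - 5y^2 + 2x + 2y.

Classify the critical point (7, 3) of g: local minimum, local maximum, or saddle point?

The Hessian of g is constant: H = [[-2, 4], [4, -10]].
det(H) = (-2)·(-10) − 4² = 4.
det(H) > 0 and tr(H) = -12 < 0, so H is negative definite and the point is a local maximum.

local maximum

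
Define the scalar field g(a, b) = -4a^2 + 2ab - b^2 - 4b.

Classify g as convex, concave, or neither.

concave

g is quadratic, so its Hessian is the constant matrix H = [[-8, 2], [2, -2]].
det(H) = 12, tr(H) = -10.
det(H) > 0 and tr(H) < 0, so H is negative definite everywhere: concave.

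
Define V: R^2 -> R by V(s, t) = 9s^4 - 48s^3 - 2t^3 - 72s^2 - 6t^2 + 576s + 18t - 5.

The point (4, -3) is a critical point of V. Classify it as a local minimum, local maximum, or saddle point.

The mixed partial ∂²V/∂s∂t is 0, so the Hessian at any point is diag(V_ss, V_tt) = diag(36(3s^2 - 8s - 4), -12(t + 1)).
At (4, -3): H = diag(432, 24).
Both eigenvalues are positive, so H is positive definite: a local minimum.

local minimum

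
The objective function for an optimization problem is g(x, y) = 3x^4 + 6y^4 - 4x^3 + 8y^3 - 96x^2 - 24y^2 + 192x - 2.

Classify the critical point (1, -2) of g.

The mixed partial ∂²g/∂x∂y is 0, so the Hessian at any point is diag(g_xx, g_yy) = diag(12(3x^2 - 2x - 16), 24(3y^2 + 2y - 2)).
At (1, -2): H = diag(-180, 144).
The eigenvalues have opposite signs, so H is indefinite: a saddle point.

saddle point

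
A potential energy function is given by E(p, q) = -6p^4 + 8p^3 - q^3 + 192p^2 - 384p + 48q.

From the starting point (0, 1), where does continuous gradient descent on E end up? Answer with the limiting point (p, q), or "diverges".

(1, -4)

E is separable, so gradient descent decouples: p follows -∂E/∂p, q follows -∂E/∂q.
∂E/∂p = -24(p - 4)(p - 1)(p + 4); at p=0 this is -384, so p increases.
∂E/∂q = -3(q - 4)(q + 4); at q=1 this is 45, so q decreases.
p converges to its nearest critical value 1 (a local min of the p-part); q converges to -4. The iterate converges to (1, -4).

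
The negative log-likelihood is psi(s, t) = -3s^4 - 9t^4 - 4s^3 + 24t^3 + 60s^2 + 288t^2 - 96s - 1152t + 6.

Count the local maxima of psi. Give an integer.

psi separates as a function of s plus a function of t, so ∇psi=0 decouples.
∂psi/∂s = -12(s - 2)(s - 1)(s + 4) = 0 at s ∈ {-4, 1, 2}; ∂psi/∂t = -36(t - 4)(t - 2)(t + 4) = 0 at t ∈ {-4, 2, 4}.
The Hessian is diagonal: diag(psi_ss, psi_tt). Second derivatives: psi_ss(-4)=-360, psi_ss(1)=60, psi_ss(2)=-72; psi_tt(-4)=-1728, psi_tt(2)=432, psi_tt(4)=-576.
Local maxima occur where both diagonal entries negative: (-4, -4), (-4, 4), (2, -4), (2, 4). Count: 4.

4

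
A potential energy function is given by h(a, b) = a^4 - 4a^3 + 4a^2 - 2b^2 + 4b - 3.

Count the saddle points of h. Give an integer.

h separates as a function of a plus a function of b, so ∇h=0 decouples.
∂h/∂a = 4a(a - 2)(a - 1) = 0 at a ∈ {0, 1, 2}; ∂h/∂b = -4(b - 1) = 0 at b ∈ {1}.
The Hessian is diagonal: diag(h_aa, h_bb). Second derivatives: h_aa(0)=8, h_aa(1)=-4, h_aa(2)=8; h_bb(1)=-4.
Saddle points occur where the two diagonal entries have opposite signs: (0, 1), (2, 1). Count: 2.

2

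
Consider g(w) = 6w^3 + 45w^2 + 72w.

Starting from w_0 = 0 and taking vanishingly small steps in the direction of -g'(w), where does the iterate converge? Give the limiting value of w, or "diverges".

g'(w) = 18(w + 1)(w + 4), so g'(0) = 72.
Gradient descent moves in the -g' direction, i.e. w is decreasing.
The nearest critical point in that direction is w = -1, where g'' = 54 > 0 (a local minimum). The iterate converges there.

-1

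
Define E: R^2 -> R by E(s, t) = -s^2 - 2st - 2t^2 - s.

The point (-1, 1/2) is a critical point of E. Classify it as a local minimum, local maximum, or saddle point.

local maximum

The Hessian of E is constant: H = [[-2, -2], [-2, -4]].
det(H) = (-2)·(-4) − (-2)² = 4.
det(H) > 0 and tr(H) = -6 < 0, so H is negative definite and the point is a local maximum.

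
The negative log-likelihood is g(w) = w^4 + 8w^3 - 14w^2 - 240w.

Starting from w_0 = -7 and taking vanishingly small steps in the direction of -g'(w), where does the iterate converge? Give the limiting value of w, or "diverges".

-5

g'(w) = 4(w - 3)(w + 4)(w + 5), so g'(-7) = -240.
Gradient descent moves in the -g' direction, i.e. w is increasing.
The nearest critical point in that direction is w = -5, where g'' = 32 > 0 (a local minimum). The iterate converges there.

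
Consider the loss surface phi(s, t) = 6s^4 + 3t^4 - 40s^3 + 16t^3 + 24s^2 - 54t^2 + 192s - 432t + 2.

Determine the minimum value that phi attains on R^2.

-1227

phi(s,t) separates as P(s) + Q(t) + 2, so its minimum is min P + min Q + 2.
P'(s) = 24(s - 4)(s - 2)(s + 1) vanishes at s ∈ {-1, 2, 4}; Q'(t) = 12(t - 3)(t + 3)(t + 4) vanishes at t ∈ {-4, -3, 3}.
Local minima of P (where P''>0): P(-1)=-122, P(4)=128. Local minima of Q: Q(-4)=608, Q(3)=-1107.
So the global minimum of phi is P(-1) + Q(3) + 2 = -122 − 1107 + 2 = -1227, attained at (-1, 3).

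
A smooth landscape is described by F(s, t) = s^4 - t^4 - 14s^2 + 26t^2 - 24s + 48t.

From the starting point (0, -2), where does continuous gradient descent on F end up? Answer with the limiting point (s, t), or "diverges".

(3, -1)

F is separable, so gradient descent decouples: s follows -∂F/∂s, t follows -∂F/∂t.
∂F/∂s = 4(s - 3)(s + 1)(s + 2); at s=0 this is -24, so s increases.
∂F/∂t = -4(t - 4)(t + 1)(t + 3); at t=-2 this is -24, so t increases.
s converges to its nearest critical value 3 (a local min of the s-part); t converges to -1. The iterate converges to (3, -1).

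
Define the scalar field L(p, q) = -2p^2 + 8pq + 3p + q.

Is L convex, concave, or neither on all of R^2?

neither

L is quadratic, so its Hessian is the constant matrix H = [[-4, 8], [8, 0]].
det(H) = -64, tr(H) = -4.
det(H) < 0, so H is indefinite: neither convex nor concave.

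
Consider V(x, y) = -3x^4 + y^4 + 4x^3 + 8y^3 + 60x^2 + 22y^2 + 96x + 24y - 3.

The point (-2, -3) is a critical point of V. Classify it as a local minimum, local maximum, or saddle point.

saddle point

The mixed partial ∂²V/∂x∂y is 0, so the Hessian at any point is diag(V_xx, V_yy) = diag(12(-3x^2 + 2x + 10), 4(3y^2 + 12y + 11)).
At (-2, -3): H = diag(-72, 8).
The eigenvalues have opposite signs, so H is indefinite: a saddle point.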